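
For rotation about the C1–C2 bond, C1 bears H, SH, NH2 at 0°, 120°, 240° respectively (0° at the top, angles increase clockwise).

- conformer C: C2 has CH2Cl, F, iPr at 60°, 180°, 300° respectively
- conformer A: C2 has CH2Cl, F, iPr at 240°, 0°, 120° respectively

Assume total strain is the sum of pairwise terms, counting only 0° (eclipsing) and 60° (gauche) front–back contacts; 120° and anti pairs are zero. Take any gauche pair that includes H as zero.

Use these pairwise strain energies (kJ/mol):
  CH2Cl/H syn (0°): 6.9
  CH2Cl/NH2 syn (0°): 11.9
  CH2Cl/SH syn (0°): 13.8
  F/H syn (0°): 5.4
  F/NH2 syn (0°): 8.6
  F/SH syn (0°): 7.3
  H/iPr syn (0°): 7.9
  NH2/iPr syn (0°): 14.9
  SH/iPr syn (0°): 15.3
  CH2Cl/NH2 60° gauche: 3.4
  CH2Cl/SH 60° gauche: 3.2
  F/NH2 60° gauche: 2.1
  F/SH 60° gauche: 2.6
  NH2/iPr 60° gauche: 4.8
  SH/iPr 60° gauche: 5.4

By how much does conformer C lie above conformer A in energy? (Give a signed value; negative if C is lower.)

-19.9 kJ/mol

C (staggered): SH–CH2Cl gauche, SH–F gauche, NH2–F gauche, NH2–iPr gauche; 3.2 + 2.6 + 2.1 + 4.8 = 12.7 kJ/mol.
A (eclipsed): H–F eclipsed, SH–iPr eclipsed, NH2–CH2Cl eclipsed; 5.4 + 15.3 + 11.9 = 32.6 kJ/mol.
E(C) − E(A) = 12.7 − 32.6 = -19.9 kJ/mol.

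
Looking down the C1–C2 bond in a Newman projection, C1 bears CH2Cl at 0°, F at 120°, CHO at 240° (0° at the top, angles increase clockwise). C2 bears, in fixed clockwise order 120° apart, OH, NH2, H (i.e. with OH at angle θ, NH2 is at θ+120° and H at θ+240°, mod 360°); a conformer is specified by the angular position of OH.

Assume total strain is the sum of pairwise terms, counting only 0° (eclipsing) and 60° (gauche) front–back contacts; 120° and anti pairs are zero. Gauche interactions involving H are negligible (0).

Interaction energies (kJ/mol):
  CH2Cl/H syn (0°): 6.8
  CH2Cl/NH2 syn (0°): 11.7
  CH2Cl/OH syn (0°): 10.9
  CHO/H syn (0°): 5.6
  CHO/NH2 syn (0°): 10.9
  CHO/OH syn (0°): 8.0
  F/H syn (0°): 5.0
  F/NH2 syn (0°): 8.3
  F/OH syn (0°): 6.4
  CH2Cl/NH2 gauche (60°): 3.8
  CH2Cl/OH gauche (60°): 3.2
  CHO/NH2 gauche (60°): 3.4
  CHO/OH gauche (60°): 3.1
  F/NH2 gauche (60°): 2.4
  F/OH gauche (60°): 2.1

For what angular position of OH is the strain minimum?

OH at 0° is eclipsed. CH2Cl at 0° is eclipsed with OH at 0° (10.9); F at 120° is eclipsed with NH2 at 120° (8.3); CHO at 240° is eclipsed with H at 240° (5.6). Total 24.8 kJ/mol.
OH at 60° is staggered. CH2Cl at 0° is gauche with OH at 60° (3.2); F at 120° is gauche with OH at 60° (2.1); F at 120° is gauche with NH2 at 180° (2.4); CHO at 240° is gauche with NH2 at 180° (3.4). Total 11.1 kJ/mol.
OH at 120° is eclipsed. CH2Cl at 0° is eclipsed with H at 0° (6.8); F at 120° is eclipsed with OH at 120° (6.4); CHO at 240° is eclipsed with NH2 at 240° (10.9). Total 24.1 kJ/mol.
OH at 180° is staggered. CH2Cl at 0° is gauche with NH2 at 300° (3.8); F at 120° is gauche with OH at 180° (2.1); CHO at 240° is gauche with OH at 180° (3.1); CHO at 240° is gauche with NH2 at 300° (3.4). Total 12.4 kJ/mol.
OH at 240° is eclipsed. CH2Cl at 0° is eclipsed with NH2 at 0° (11.7); F at 120° is eclipsed with H at 120° (5.0); CHO at 240° is eclipsed with OH at 240° (8.0). Total 24.7 kJ/mol.
OH at 300° is staggered. CH2Cl at 0° is gauche with OH at 300° (3.2); CH2Cl at 0° is gauche with NH2 at 60° (3.8); F at 120° is gauche with NH2 at 60° (2.4); CHO at 240° is gauche with OH at 300° (3.1). Total 12.5 kJ/mol.
The minimum (11.1 kJ/mol) occurs with OH at 60°.

60°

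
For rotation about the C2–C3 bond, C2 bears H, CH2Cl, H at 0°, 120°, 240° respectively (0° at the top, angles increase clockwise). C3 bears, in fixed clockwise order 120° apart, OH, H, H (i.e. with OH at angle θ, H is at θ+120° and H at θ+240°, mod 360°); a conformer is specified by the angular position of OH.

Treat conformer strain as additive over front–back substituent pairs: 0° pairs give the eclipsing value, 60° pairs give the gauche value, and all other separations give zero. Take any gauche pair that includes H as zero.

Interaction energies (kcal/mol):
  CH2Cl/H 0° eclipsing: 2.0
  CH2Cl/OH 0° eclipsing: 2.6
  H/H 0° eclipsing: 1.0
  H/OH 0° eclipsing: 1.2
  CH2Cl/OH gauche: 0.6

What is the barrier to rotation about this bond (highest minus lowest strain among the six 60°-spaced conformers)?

4.6 kcal/mol

OH at 0° (eclipsed): H(0°)/OH(0°) eclipsed 1.2; CH2Cl(120°)/H(120°) eclipsed 2.0; H(240°)/H(240°) eclipsed 1.0 → 4.2 kcal/mol.
OH at 60° (staggered): CH2Cl(120°)/OH(60°) gauche 0.6 → 0.6 kcal/mol.
OH at 120° (eclipsed): H(0°)/H(0°) eclipsed 1.0; CH2Cl(120°)/OH(120°) eclipsed 2.6; H(240°)/H(240°) eclipsed 1.0 → 4.6 kcal/mol.
OH at 180° (staggered): CH2Cl(120°)/OH(180°) gauche 0.6 → 0.6 kcal/mol.
OH at 240° (eclipsed): H(0°)/H(0°) eclipsed 1.0; CH2Cl(120°)/H(120°) eclipsed 2.0; H(240°)/OH(240°) eclipsed 1.2 → 4.2 kcal/mol.
OH at 300° (staggered): no non-H gauche contacts → 0.0 kcal/mol.
Max at 120° (4.6 kcal/mol), min at 300° (0.0 kcal/mol); barrier = 4.6 kcal/mol.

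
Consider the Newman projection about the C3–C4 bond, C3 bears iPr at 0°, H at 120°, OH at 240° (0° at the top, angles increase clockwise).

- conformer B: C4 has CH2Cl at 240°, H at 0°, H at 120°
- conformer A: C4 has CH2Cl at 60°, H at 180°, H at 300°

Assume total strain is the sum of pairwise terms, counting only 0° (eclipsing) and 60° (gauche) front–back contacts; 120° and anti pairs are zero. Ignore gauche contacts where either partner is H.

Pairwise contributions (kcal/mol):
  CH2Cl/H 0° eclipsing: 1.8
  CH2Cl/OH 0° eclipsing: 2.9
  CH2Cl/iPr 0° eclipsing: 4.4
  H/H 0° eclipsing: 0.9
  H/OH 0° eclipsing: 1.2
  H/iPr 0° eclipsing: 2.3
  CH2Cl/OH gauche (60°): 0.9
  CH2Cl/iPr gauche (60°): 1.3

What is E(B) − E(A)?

B is eclipsed. iPr at 0° is eclipsed with H at 0° (2.3); H at 120° is eclipsed with H at 120° (0.9); OH at 240° is eclipsed with CH2Cl at 240° (2.9). Total 6.1 kcal/mol.
A is staggered. iPr at 0° is gauche with CH2Cl at 60° (1.3). Total 1.3 kcal/mol.
E(B) − E(A) = 6.1 − 1.3 = +4.8 kcal/mol.

+4.8 kcal/mol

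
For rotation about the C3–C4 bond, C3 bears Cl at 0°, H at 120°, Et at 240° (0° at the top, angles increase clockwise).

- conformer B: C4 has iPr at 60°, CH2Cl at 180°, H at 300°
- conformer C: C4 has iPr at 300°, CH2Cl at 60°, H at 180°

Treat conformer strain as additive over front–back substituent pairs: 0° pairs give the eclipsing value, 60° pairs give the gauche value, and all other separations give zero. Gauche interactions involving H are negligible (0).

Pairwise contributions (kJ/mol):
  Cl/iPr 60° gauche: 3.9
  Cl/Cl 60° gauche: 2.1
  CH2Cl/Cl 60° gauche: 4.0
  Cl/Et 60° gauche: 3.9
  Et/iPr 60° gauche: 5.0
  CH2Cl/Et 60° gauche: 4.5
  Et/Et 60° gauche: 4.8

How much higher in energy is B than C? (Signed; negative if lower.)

B (staggered): Cl(0°)/iPr(60°) gauche 3.9; Et(240°)/CH2Cl(180°) gauche 4.5 → 8.4 kJ/mol.
C (staggered): Cl(0°)/iPr(300°) gauche 3.9; Cl(0°)/CH2Cl(60°) gauche 4.0; Et(240°)/iPr(300°) gauche 5.0 → 12.9 kJ/mol.
E(B) − E(C) = 8.4 − 12.9 = -4.5 kJ/mol.

-4.5 kJ/mol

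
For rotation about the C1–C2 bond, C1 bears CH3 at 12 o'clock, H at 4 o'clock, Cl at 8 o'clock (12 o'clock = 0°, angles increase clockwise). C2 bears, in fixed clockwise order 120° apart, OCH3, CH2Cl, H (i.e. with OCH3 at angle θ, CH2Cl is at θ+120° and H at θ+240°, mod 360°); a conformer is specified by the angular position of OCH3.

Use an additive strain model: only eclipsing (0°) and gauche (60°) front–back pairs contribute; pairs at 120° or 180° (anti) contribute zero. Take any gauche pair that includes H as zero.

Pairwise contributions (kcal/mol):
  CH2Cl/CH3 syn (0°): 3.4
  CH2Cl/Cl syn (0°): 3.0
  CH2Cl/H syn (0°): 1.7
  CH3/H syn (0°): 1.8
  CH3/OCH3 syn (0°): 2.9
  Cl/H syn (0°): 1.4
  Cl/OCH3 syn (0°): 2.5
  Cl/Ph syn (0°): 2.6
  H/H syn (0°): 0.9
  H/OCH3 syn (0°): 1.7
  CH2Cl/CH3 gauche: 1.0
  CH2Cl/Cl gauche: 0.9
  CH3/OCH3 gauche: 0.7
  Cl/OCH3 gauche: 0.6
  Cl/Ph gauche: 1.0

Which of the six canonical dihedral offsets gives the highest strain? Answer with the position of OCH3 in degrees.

OCH3 at 0° (eclipsed): CH3(0°)/OCH3(0°) eclipsed 2.9; H(120°)/CH2Cl(120°) eclipsed 1.7; Cl(240°)/H(240°) eclipsed 1.4 → 6.0 kcal/mol.
OCH3 at 60° (staggered): CH3(0°)/OCH3(60°) gauche 0.7; Cl(240°)/CH2Cl(180°) gauche 0.9 → 1.6 kcal/mol.
OCH3 at 120° (eclipsed): CH3(0°)/H(0°) eclipsed 1.8; H(120°)/OCH3(120°) eclipsed 1.7; Cl(240°)/CH2Cl(240°) eclipsed 3.0 → 6.5 kcal/mol.
OCH3 at 180° (staggered): CH3(0°)/CH2Cl(300°) gauche 1.0; Cl(240°)/OCH3(180°) gauche 0.6; Cl(240°)/CH2Cl(300°) gauche 0.9 → 2.5 kcal/mol.
OCH3 at 240° (eclipsed): CH3(0°)/CH2Cl(0°) eclipsed 3.4; H(120°)/H(120°) eclipsed 0.9; Cl(240°)/OCH3(240°) eclipsed 2.5 → 6.8 kcal/mol.
OCH3 at 300° (staggered): CH3(0°)/OCH3(300°) gauche 0.7; CH3(0°)/CH2Cl(60°) gauche 1.0; Cl(240°)/OCH3(300°) gauche 0.6 → 2.3 kcal/mol.
The maximum (6.8 kcal/mol) occurs with OCH3 at 240°.

240°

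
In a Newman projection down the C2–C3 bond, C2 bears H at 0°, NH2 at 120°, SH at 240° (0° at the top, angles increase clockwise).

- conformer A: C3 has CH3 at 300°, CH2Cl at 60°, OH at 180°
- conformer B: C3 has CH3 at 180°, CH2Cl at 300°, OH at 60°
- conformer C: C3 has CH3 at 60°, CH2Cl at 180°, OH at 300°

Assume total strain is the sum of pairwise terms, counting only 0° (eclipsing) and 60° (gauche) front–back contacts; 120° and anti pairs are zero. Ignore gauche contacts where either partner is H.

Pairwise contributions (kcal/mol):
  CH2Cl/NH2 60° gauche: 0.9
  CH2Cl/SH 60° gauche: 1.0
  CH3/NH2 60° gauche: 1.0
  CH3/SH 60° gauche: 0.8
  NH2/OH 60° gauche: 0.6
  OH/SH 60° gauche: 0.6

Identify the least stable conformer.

C

A (staggered): NH2–CH2Cl gauche, NH2–OH gauche, SH–CH3 gauche, SH–OH gauche; 0.9 + 0.6 + 0.8 + 0.6 = 2.9 kcal/mol.
B (staggered): NH2–CH3 gauche, NH2–OH gauche, SH–CH3 gauche, SH–CH2Cl gauche; 1.0 + 0.6 + 0.8 + 1.0 = 3.4 kcal/mol.
C (staggered): NH2–CH3 gauche, NH2–CH2Cl gauche, SH–CH2Cl gauche, SH–OH gauche; 1.0 + 0.9 + 1.0 + 0.6 = 3.5 kcal/mol.
C has the highest total (3.5 kcal/mol).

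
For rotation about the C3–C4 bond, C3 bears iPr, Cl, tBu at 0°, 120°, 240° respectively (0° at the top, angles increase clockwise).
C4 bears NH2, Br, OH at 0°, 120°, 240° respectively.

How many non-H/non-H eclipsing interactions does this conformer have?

Non-H eclipsing pairs: iPr(0°)/NH2(0°); Cl(120°)/Br(120°); tBu(240°)/OH(240°) — 3 interactions.

3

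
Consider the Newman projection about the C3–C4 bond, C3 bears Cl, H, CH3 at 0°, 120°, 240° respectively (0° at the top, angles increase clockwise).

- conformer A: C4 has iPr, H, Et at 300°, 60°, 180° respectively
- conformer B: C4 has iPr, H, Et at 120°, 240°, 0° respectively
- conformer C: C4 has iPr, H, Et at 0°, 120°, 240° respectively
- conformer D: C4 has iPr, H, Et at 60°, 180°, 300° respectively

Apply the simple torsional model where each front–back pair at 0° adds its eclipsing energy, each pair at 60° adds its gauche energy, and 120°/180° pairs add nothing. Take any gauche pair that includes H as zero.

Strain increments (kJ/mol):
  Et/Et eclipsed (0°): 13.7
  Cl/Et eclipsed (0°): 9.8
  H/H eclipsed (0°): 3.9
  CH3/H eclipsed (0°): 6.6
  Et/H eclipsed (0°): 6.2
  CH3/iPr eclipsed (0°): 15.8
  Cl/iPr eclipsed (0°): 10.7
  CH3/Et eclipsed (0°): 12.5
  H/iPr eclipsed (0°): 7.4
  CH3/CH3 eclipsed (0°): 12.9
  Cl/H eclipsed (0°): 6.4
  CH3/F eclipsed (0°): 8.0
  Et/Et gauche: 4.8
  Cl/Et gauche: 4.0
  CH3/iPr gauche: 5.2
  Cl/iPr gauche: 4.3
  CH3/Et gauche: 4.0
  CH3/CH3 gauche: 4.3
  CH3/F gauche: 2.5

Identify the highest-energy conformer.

C

A (staggered): Cl(0°)/iPr(300°) gauche 4.3; CH3(240°)/iPr(300°) gauche 5.2; CH3(240°)/Et(180°) gauche 4.0 → 13.5 kJ/mol.
B (eclipsed): Cl(0°)/Et(0°) eclipsed 9.8; H(120°)/iPr(120°) eclipsed 7.4; CH3(240°)/H(240°) eclipsed 6.6 → 23.8 kJ/mol.
C (eclipsed): Cl(0°)/iPr(0°) eclipsed 10.7; H(120°)/H(120°) eclipsed 3.9; CH3(240°)/Et(240°) eclipsed 12.5 → 27.1 kJ/mol.
D (staggered): Cl(0°)/iPr(60°) gauche 4.3; Cl(0°)/Et(300°) gauche 4.0; CH3(240°)/Et(300°) gauche 4.0 → 12.3 kJ/mol.
C has the highest total (27.1 kJ/mol).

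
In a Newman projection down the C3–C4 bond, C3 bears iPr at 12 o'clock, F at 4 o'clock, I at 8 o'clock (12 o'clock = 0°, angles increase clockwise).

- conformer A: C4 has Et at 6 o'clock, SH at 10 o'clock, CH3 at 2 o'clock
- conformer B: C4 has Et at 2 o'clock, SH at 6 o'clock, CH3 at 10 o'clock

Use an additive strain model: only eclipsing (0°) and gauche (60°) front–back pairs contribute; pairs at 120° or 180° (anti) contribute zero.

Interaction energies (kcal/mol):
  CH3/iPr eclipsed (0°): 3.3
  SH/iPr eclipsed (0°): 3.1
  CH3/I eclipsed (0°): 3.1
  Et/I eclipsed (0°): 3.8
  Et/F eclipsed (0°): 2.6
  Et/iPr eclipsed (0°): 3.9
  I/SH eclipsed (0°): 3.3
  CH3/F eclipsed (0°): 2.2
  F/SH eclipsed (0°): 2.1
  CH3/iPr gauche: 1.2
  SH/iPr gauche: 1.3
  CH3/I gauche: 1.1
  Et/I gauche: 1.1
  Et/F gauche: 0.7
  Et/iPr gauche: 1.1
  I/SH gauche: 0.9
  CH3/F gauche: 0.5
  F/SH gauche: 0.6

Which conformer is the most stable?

B

A (staggered): iPr(0°)/SH(300°) gauche 1.3; iPr(0°)/CH3(60°) gauche 1.2; F(120°)/Et(180°) gauche 0.7; F(120°)/CH3(60°) gauche 0.5; I(240°)/Et(180°) gauche 1.1; I(240°)/SH(300°) gauche 0.9 → 5.7 kcal/mol.
B (staggered): iPr(0°)/Et(60°) gauche 1.1; iPr(0°)/CH3(300°) gauche 1.2; F(120°)/Et(60°) gauche 0.7; F(120°)/SH(180°) gauche 0.6; I(240°)/SH(180°) gauche 0.9; I(240°)/CH3(300°) gauche 1.1 → 5.6 kcal/mol.
B has the lowest total (5.6 kcal/mol).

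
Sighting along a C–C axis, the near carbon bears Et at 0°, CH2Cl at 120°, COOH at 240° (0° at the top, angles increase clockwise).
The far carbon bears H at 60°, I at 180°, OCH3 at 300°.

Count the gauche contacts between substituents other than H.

4

Non-H gauche pairs: Et(0°)/OCH3(300°); CH2Cl(120°)/I(180°); COOH(240°)/I(180°); COOH(240°)/OCH3(300°) — 4 interactions.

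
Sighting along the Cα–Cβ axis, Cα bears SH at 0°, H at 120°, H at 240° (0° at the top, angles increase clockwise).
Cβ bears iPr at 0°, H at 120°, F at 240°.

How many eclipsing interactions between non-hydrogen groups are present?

Non-H eclipsing pairs: SH(0°)/iPr(0°) — 1 interaction.

1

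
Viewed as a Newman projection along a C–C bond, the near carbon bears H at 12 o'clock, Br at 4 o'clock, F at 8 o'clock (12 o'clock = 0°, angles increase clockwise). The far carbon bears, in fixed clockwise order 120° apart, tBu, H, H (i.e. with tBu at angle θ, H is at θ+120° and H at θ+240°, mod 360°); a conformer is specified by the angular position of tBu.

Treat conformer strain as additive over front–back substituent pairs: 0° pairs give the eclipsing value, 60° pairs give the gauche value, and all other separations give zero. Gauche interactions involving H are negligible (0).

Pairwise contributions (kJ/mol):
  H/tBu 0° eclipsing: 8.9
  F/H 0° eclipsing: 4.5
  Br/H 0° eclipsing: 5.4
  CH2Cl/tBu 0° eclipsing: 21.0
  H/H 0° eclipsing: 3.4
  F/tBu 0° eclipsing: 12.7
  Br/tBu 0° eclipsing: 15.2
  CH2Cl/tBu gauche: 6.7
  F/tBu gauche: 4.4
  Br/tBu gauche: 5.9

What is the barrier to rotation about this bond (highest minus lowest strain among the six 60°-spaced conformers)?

tBu at 0° (eclipsed): H–tBu eclipsed, Br–H eclipsed, F–H eclipsed; 8.9 + 5.4 + 4.5 = 18.8 kJ/mol.
tBu at 60° (staggered): Br–tBu gauche; 5.9 = 5.9 kJ/mol.
tBu at 120° (eclipsed): H–H eclipsed, Br–tBu eclipsed, F–H eclipsed; 3.4 + 15.2 + 4.5 = 23.1 kJ/mol.
tBu at 180° (staggered): Br–tBu gauche, F–tBu gauche; 5.9 + 4.4 = 10.3 kJ/mol.
tBu at 240° (eclipsed): H–H eclipsed, Br–H eclipsed, F–tBu eclipsed; 3.4 + 5.4 + 12.7 = 21.5 kJ/mol.
tBu at 300° (staggered): F–tBu gauche; 4.4 = 4.4 kJ/mol.
Max at 120° (23.1 kJ/mol), min at 300° (4.4 kJ/mol); barrier = 18.7 kJ/mol.

18.7 kJ/mol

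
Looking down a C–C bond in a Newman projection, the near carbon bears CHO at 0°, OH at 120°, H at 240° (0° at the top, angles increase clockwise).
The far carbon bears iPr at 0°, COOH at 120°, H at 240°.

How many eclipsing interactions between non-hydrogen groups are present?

2

Non-H eclipsing pairs: CHO(0°)/iPr(0°); OH(120°)/COOH(120°) — 2 interactions.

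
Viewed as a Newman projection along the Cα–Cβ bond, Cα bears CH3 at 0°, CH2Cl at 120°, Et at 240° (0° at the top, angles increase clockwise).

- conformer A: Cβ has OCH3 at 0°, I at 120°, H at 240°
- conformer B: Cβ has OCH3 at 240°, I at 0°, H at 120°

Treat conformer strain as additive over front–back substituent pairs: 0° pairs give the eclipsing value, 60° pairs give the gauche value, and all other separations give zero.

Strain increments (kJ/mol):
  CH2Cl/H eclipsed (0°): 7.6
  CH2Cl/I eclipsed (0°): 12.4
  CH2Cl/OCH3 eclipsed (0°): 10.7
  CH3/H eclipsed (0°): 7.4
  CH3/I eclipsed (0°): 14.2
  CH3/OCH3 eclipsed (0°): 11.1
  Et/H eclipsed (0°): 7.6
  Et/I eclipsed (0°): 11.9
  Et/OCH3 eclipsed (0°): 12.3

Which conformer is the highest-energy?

B

A (eclipsed): CH3(0°)/OCH3(0°) eclipsed 11.1; CH2Cl(120°)/I(120°) eclipsed 12.4; Et(240°)/H(240°) eclipsed 7.6 → 31.1 kJ/mol.
B (eclipsed): CH3(0°)/I(0°) eclipsed 14.2; CH2Cl(120°)/H(120°) eclipsed 7.6; Et(240°)/OCH3(240°) eclipsed 12.3 → 34.1 kJ/mol.
B has the highest total (34.1 kJ/mol).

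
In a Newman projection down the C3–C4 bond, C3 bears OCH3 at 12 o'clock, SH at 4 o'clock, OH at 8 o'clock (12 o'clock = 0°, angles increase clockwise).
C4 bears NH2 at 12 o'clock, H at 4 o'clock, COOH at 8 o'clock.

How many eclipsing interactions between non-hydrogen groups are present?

Non-H eclipsing pairs: OCH3(0°)/NH2(0°); OH(240°)/COOH(240°) — 2 interactions.

2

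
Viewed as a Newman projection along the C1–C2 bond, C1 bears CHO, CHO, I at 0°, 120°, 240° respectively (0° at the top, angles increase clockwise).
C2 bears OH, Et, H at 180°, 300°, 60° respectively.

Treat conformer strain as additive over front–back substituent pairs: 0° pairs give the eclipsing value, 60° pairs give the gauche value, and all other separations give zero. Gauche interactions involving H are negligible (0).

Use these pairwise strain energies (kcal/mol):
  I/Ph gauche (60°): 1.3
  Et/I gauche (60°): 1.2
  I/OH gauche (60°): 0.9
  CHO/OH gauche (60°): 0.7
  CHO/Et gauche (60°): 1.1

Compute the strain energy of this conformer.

This conformer (staggered): CHO(0°)/Et(300°) gauche 1.1; CHO(120°)/OH(180°) gauche 0.7; I(240°)/OH(180°) gauche 0.9; I(240°)/Et(300°) gauche 1.2 → 3.9 kcal/mol.

3.9 kcal/mol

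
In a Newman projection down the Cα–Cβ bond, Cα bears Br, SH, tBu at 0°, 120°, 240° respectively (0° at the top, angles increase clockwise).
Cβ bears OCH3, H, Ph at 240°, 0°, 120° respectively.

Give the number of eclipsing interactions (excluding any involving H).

2

Non-H eclipsing pairs: SH(120°)/Ph(120°); tBu(240°)/OCH3(240°) — 2 interactions.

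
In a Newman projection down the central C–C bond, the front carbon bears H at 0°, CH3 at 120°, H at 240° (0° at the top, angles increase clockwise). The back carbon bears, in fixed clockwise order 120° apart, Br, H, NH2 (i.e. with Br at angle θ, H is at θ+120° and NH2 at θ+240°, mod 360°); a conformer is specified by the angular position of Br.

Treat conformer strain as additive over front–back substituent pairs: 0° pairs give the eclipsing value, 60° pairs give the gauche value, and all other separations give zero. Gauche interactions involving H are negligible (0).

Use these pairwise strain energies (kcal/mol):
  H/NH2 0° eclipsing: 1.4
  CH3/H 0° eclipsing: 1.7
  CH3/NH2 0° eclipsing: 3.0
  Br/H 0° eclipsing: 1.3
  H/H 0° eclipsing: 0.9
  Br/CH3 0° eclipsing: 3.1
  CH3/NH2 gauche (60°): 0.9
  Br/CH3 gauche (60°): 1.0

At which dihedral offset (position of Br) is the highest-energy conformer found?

120°

Br at 0° (eclipsed): H(0°)/Br(0°) eclipsed 1.3; CH3(120°)/H(120°) eclipsed 1.7; H(240°)/NH2(240°) eclipsed 1.4 → 4.4 kcal/mol.
Br at 60° (staggered): CH3(120°)/Br(60°) gauche 1.0 → 1.0 kcal/mol.
Br at 120° (eclipsed): H(0°)/NH2(0°) eclipsed 1.4; CH3(120°)/Br(120°) eclipsed 3.1; H(240°)/H(240°) eclipsed 0.9 → 5.4 kcal/mol.
Br at 180° (staggered): CH3(120°)/Br(180°) gauche 1.0; CH3(120°)/NH2(60°) gauche 0.9 → 1.9 kcal/mol.
Br at 240° (eclipsed): H(0°)/H(0°) eclipsed 0.9; CH3(120°)/NH2(120°) eclipsed 3.0; H(240°)/Br(240°) eclipsed 1.3 → 5.2 kcal/mol.
Br at 300° (staggered): CH3(120°)/NH2(180°) gauche 0.9 → 0.9 kcal/mol.
The maximum (5.4 kcal/mol) occurs with Br at 120°.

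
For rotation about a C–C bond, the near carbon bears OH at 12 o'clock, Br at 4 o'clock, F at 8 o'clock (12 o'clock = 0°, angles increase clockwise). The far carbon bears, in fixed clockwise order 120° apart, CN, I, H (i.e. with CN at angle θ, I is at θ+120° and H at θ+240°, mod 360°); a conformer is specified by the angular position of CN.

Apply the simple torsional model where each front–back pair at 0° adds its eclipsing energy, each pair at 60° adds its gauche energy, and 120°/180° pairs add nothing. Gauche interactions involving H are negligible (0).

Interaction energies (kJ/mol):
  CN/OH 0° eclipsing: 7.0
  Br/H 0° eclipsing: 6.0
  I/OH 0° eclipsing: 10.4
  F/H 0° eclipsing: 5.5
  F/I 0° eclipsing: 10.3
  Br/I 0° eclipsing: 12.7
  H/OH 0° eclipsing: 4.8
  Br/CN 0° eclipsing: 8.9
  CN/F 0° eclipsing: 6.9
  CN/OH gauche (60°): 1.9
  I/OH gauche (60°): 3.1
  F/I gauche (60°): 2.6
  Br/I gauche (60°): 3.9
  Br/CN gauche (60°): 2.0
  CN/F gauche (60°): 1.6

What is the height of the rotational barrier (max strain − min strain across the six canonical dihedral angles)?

15.9 kJ/mol

CN at 0° (eclipsed): OH(0°)/CN(0°) eclipsed 7.0; Br(120°)/I(120°) eclipsed 12.7; F(240°)/H(240°) eclipsed 5.5 → 25.2 kJ/mol.
CN at 60° (staggered): OH(0°)/CN(60°) gauche 1.9; Br(120°)/CN(60°) gauche 2.0; Br(120°)/I(180°) gauche 3.9; F(240°)/I(180°) gauche 2.6 → 10.4 kJ/mol.
CN at 120° (eclipsed): OH(0°)/H(0°) eclipsed 4.8; Br(120°)/CN(120°) eclipsed 8.9; F(240°)/I(240°) eclipsed 10.3 → 24.0 kJ/mol.
CN at 180° (staggered): OH(0°)/I(300°) gauche 3.1; Br(120°)/CN(180°) gauche 2.0; F(240°)/CN(180°) gauche 1.6; F(240°)/I(300°) gauche 2.6 → 9.3 kJ/mol.
CN at 240° (eclipsed): OH(0°)/I(0°) eclipsed 10.4; Br(120°)/H(120°) eclipsed 6.0; F(240°)/CN(240°) eclipsed 6.9 → 23.3 kJ/mol.
CN at 300° (staggered): OH(0°)/CN(300°) gauche 1.9; OH(0°)/I(60°) gauche 3.1; Br(120°)/I(60°) gauche 3.9; F(240°)/CN(300°) gauche 1.6 → 10.5 kJ/mol.
Max at 0° (25.2 kJ/mol), min at 180° (9.3 kJ/mol); barrier = 15.9 kJ/mol.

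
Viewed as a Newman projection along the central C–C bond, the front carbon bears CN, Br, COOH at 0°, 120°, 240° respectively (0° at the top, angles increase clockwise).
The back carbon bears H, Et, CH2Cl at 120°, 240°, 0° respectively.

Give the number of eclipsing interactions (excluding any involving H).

2

Non-H eclipsing pairs: CN(0°)/CH2Cl(0°); COOH(240°)/Et(240°) — 2 interactions.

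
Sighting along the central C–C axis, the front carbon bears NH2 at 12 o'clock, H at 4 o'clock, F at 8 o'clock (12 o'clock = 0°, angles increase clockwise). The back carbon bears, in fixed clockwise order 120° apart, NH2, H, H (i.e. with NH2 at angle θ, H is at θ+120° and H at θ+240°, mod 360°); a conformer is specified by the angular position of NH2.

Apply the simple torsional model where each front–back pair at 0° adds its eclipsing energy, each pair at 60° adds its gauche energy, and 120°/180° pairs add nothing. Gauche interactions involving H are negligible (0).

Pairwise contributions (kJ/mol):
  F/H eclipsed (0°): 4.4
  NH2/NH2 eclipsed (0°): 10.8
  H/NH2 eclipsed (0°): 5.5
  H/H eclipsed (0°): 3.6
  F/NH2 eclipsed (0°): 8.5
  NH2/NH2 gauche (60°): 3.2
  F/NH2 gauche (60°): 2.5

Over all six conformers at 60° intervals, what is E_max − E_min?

16.3 kJ/mol

NH2 at 0° (eclipsed): NH2–NH2 eclipsed, H–H eclipsed, F–H eclipsed; 10.8 + 3.6 + 4.4 = 18.8 kJ/mol.
NH2 at 60° (staggered): NH2–NH2 gauche; 3.2 = 3.2 kJ/mol.
NH2 at 120° (eclipsed): NH2–H eclipsed, H–NH2 eclipsed, F–H eclipsed; 5.5 + 5.5 + 4.4 = 15.4 kJ/mol.
NH2 at 180° (staggered): F–NH2 gauche; 2.5 = 2.5 kJ/mol.
NH2 at 240° (eclipsed): NH2–H eclipsed, H–H eclipsed, F–NH2 eclipsed; 5.5 + 3.6 + 8.5 = 17.6 kJ/mol.
NH2 at 300° (staggered): NH2–NH2 gauche, F–NH2 gauche; 3.2 + 2.5 = 5.7 kJ/mol.
Max at 0° (18.8 kJ/mol), min at 180° (2.5 kJ/mol); barrier = 16.3 kJ/mol.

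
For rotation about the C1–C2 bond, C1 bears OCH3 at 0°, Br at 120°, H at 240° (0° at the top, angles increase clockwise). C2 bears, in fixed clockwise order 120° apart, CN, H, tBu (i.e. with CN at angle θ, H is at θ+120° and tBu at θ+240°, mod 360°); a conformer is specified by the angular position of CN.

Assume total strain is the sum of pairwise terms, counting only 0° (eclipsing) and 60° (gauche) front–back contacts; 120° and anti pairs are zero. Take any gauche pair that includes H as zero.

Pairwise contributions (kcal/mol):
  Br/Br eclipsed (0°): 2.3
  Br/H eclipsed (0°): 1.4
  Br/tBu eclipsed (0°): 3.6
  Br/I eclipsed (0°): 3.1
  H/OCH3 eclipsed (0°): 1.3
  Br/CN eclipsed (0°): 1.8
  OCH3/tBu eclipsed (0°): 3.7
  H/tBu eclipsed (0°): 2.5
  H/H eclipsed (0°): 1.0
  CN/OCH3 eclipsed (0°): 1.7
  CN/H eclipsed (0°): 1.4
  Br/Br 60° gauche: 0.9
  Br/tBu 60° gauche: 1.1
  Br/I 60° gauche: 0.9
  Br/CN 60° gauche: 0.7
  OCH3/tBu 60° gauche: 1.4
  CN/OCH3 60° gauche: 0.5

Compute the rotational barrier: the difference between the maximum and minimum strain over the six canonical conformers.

4.9 kcal/mol

CN at 0° is eclipsed. OCH3 at 0° is eclipsed with CN at 0° (1.7); Br at 120° is eclipsed with H at 120° (1.4); H at 240° is eclipsed with tBu at 240° (2.5). Total 5.6 kcal/mol.
CN at 60° is staggered. OCH3 at 0° is gauche with CN at 60° (0.5); OCH3 at 0° is gauche with tBu at 300° (1.4); Br at 120° is gauche with CN at 60° (0.7). Total 2.6 kcal/mol.
CN at 120° is eclipsed. OCH3 at 0° is eclipsed with tBu at 0° (3.7); Br at 120° is eclipsed with CN at 120° (1.8); H at 240° is eclipsed with H at 240° (1.0). Total 6.5 kcal/mol.
CN at 180° is staggered. OCH3 at 0° is gauche with tBu at 60° (1.4); Br at 120° is gauche with CN at 180° (0.7); Br at 120° is gauche with tBu at 60° (1.1). Total 3.2 kcal/mol.
CN at 240° is eclipsed. OCH3 at 0° is eclipsed with H at 0° (1.3); Br at 120° is eclipsed with tBu at 120° (3.6); H at 240° is eclipsed with CN at 240° (1.4). Total 6.3 kcal/mol.
CN at 300° is staggered. OCH3 at 0° is gauche with CN at 300° (0.5); Br at 120° is gauche with tBu at 180° (1.1). Total 1.6 kcal/mol.
Max at 120° (6.5 kcal/mol), min at 300° (1.6 kcal/mol); barrier = 4.9 kcal/mol.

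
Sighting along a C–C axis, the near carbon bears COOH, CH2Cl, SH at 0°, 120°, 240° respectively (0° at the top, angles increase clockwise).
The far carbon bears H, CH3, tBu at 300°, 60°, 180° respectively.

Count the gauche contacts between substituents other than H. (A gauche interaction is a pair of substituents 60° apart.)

4

Non-H gauche pairs: COOH(0°)/CH3(60°); CH2Cl(120°)/CH3(60°); CH2Cl(120°)/tBu(180°); SH(240°)/tBu(180°) — 4 interactions.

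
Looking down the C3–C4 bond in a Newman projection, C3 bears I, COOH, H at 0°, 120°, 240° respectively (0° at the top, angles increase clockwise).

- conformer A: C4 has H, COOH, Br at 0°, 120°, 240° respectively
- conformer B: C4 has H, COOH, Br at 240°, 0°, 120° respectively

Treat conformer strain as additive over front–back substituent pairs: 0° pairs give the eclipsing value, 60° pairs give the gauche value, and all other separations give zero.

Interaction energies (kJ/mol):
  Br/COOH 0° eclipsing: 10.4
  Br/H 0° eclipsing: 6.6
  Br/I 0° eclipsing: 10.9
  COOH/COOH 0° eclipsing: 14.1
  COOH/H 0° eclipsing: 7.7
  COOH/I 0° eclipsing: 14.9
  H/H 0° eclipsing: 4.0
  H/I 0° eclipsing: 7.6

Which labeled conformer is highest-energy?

B

A (eclipsed): I(0°)/H(0°) eclipsed 7.6; COOH(120°)/COOH(120°) eclipsed 14.1; H(240°)/Br(240°) eclipsed 6.6 → 28.3 kJ/mol.
B (eclipsed): I(0°)/COOH(0°) eclipsed 14.9; COOH(120°)/Br(120°) eclipsed 10.4; H(240°)/H(240°) eclipsed 4.0 → 29.3 kJ/mol.
B has the highest total (29.3 kJ/mol).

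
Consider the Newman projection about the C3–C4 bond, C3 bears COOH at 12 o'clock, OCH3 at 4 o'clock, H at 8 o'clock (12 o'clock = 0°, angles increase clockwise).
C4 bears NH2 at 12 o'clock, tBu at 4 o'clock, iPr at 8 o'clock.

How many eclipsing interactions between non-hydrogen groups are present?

Non-H eclipsing pairs: COOH(0°)/NH2(0°); OCH3(120°)/tBu(120°) — 2 interactions.

2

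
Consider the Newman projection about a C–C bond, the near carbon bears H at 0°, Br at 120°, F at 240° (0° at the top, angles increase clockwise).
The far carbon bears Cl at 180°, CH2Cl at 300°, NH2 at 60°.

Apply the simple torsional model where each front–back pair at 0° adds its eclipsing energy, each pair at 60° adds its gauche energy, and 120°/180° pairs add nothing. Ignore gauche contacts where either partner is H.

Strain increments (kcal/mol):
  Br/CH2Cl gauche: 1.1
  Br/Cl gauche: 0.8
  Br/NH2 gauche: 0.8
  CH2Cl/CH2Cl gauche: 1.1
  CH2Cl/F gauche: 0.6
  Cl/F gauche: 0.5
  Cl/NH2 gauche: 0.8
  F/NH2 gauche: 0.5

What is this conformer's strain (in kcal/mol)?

This conformer (staggered): Br–Cl gauche, Br–NH2 gauche, F–Cl gauche, F–CH2Cl gauche; 0.8 + 0.8 + 0.5 + 0.6 = 2.7 kcal/mol.

2.7 kcal/mol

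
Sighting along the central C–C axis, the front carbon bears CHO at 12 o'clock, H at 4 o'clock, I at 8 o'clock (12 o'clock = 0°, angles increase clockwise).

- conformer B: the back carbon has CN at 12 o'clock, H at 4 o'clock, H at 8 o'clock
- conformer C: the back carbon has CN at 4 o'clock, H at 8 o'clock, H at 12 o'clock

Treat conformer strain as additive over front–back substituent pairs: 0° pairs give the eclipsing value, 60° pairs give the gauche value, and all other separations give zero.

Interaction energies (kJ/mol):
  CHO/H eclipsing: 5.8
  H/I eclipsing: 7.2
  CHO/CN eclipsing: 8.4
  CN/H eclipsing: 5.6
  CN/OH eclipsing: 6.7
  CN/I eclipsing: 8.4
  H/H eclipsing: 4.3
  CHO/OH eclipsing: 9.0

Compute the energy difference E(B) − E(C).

B is eclipsed. CHO at 0° is eclipsed with CN at 0° (8.4); H at 120° is eclipsed with H at 120° (4.3); I at 240° is eclipsed with H at 240° (7.2). Total 19.9 kJ/mol.
C is eclipsed. CHO at 0° is eclipsed with H at 0° (5.8); H at 120° is eclipsed with CN at 120° (5.6); I at 240° is eclipsed with H at 240° (7.2). Total 18.6 kJ/mol.
E(B) − E(C) = 19.9 − 18.6 = +1.3 kJ/mol.

+1.3 kJ/mol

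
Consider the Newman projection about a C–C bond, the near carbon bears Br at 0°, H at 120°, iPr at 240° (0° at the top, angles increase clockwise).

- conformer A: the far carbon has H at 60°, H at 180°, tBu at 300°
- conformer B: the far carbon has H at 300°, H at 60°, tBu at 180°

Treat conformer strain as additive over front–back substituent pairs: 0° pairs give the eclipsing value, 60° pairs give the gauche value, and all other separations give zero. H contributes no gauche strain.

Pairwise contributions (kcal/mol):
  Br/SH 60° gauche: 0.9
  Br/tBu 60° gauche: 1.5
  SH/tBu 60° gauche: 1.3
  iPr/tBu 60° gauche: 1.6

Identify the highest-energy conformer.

A (staggered): Br(0°)/tBu(300°) gauche 1.5; iPr(240°)/tBu(300°) gauche 1.6 → 3.1 kcal/mol.
B (staggered): iPr(240°)/tBu(180°) gauche 1.6 → 1.6 kcal/mol.
A has the highest total (3.1 kcal/mol).

A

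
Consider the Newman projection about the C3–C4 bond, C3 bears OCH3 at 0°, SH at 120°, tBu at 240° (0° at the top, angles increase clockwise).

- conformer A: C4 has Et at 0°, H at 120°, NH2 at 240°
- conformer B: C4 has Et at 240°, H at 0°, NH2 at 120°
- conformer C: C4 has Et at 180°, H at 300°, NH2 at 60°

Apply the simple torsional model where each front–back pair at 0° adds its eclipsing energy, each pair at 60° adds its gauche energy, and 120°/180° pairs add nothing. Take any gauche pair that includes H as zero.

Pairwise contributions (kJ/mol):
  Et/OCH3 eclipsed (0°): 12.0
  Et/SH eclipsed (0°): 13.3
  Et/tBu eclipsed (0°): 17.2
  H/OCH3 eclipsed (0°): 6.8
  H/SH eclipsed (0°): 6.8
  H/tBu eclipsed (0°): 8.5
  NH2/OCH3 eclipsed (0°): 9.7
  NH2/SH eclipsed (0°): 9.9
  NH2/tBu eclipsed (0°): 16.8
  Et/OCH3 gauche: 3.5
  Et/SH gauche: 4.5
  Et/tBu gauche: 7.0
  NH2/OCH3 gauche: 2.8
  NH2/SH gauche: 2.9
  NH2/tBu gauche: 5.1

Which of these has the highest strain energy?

A

A (eclipsed): OCH3(0°)/Et(0°) eclipsed 12.0; SH(120°)/H(120°) eclipsed 6.8; tBu(240°)/NH2(240°) eclipsed 16.8 → 35.6 kJ/mol.
B (eclipsed): OCH3(0°)/H(0°) eclipsed 6.8; SH(120°)/NH2(120°) eclipsed 9.9; tBu(240°)/Et(240°) eclipsed 17.2 → 33.9 kJ/mol.
C (staggered): OCH3(0°)/NH2(60°) gauche 2.8; SH(120°)/Et(180°) gauche 4.5; SH(120°)/NH2(60°) gauche 2.9; tBu(240°)/Et(180°) gauche 7.0 → 17.2 kJ/mol.
A has the highest total (35.6 kJ/mol).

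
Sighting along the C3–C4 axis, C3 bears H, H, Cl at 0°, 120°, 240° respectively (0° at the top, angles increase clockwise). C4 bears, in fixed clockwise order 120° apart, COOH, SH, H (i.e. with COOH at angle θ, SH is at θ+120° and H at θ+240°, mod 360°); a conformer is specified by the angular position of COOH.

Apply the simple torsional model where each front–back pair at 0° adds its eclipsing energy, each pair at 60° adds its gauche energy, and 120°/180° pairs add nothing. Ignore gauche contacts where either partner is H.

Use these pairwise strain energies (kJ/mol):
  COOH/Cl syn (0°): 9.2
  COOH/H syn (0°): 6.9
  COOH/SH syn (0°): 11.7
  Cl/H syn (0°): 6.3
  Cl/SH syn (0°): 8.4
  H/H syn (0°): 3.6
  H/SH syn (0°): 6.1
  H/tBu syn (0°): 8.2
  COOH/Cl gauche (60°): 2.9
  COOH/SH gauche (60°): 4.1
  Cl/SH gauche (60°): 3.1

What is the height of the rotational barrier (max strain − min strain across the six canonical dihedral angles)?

16.4 kJ/mol

COOH at 0° is eclipsed. H at 0° is eclipsed with COOH at 0° (6.9); H at 120° is eclipsed with SH at 120° (6.1); Cl at 240° is eclipsed with H at 240° (6.3). Total 19.3 kJ/mol.
COOH at 60° is staggered. Cl at 240° is gauche with SH at 180° (3.1). Total 3.1 kJ/mol.
COOH at 120° is eclipsed. H at 0° is eclipsed with H at 0° (3.6); H at 120° is eclipsed with COOH at 120° (6.9); Cl at 240° is eclipsed with SH at 240° (8.4). Total 18.9 kJ/mol.
COOH at 180° is staggered. Cl at 240° is gauche with COOH at 180° (2.9); Cl at 240° is gauche with SH at 300° (3.1). Total 6.0 kJ/mol.
COOH at 240° is eclipsed. H at 0° is eclipsed with SH at 0° (6.1); H at 120° is eclipsed with H at 120° (3.6); Cl at 240° is eclipsed with COOH at 240° (9.2). Total 18.9 kJ/mol.
COOH at 300° is staggered. Cl at 240° is gauche with COOH at 300° (2.9). Total 2.9 kJ/mol.
Max at 0° (19.3 kJ/mol), min at 300° (2.9 kJ/mol); barrier = 16.4 kJ/mol.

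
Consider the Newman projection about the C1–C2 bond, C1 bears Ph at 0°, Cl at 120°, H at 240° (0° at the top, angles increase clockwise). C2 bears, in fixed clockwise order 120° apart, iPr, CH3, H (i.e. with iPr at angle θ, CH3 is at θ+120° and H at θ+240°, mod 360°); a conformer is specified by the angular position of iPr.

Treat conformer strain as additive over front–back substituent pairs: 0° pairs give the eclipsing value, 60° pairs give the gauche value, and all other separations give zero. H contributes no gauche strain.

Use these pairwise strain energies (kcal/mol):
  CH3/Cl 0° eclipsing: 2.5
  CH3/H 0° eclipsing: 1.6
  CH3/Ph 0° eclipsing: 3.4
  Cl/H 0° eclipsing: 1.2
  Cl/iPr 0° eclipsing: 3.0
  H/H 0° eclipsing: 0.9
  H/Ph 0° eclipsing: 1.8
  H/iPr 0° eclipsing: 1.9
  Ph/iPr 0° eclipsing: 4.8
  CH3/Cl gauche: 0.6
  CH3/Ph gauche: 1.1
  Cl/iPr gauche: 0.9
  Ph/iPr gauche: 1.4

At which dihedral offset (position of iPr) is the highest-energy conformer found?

iPr at 0° (eclipsed): Ph–iPr eclipsed, Cl–CH3 eclipsed, H–H eclipsed; 4.8 + 2.5 + 0.9 = 8.2 kcal/mol.
iPr at 60° (staggered): Ph–iPr gauche, Cl–iPr gauche, Cl–CH3 gauche; 1.4 + 0.9 + 0.6 = 2.9 kcal/mol.
iPr at 120° (eclipsed): Ph–H eclipsed, Cl–iPr eclipsed, H–CH3 eclipsed; 1.8 + 3.0 + 1.6 = 6.4 kcal/mol.
iPr at 180° (staggered): Ph–CH3 gauche, Cl–iPr gauche; 1.1 + 0.9 = 2.0 kcal/mol.
iPr at 240° (eclipsed): Ph–CH3 eclipsed, Cl–H eclipsed, H–iPr eclipsed; 3.4 + 1.2 + 1.9 = 6.5 kcal/mol.
iPr at 300° (staggered): Ph–iPr gauche, Ph–CH3 gauche, Cl–CH3 gauche; 1.4 + 1.1 + 0.6 = 3.1 kcal/mol.
The maximum (8.2 kcal/mol) occurs with iPr at 0°.

0°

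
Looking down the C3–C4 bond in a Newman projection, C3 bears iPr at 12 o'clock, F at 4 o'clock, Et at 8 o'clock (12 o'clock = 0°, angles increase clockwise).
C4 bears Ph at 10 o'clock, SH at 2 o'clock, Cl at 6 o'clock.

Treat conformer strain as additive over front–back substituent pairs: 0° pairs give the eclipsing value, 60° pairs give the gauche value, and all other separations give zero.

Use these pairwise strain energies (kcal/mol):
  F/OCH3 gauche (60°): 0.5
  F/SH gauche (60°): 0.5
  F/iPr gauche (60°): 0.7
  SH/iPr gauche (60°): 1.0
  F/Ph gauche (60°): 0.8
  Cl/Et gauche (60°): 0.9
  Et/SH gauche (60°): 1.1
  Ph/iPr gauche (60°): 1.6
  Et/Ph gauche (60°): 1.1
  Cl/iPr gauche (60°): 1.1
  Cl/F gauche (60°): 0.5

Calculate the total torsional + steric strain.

5.6 kcal/mol

This conformer is staggered. iPr at 0° is gauche with Ph at 300° (1.6); iPr at 0° is gauche with SH at 60° (1.0); F at 120° is gauche with SH at 60° (0.5); F at 120° is gauche with Cl at 180° (0.5); Et at 240° is gauche with Ph at 300° (1.1); Et at 240° is gauche with Cl at 180° (0.9). Total 5.6 kcal/mol.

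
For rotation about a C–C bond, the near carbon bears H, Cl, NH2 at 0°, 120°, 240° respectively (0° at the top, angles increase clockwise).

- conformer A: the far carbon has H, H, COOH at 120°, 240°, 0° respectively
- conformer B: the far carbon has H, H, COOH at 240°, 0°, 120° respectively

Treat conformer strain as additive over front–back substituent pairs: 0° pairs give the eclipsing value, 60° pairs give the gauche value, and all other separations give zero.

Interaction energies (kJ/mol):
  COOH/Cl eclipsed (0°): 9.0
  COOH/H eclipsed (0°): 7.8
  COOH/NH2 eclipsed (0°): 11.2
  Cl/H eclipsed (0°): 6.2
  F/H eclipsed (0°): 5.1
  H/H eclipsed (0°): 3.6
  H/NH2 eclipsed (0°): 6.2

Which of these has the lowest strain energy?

A (eclipsed): H(0°)/COOH(0°) eclipsed 7.8; Cl(120°)/H(120°) eclipsed 6.2; NH2(240°)/H(240°) eclipsed 6.2 → 20.2 kJ/mol.
B (eclipsed): H(0°)/H(0°) eclipsed 3.6; Cl(120°)/COOH(120°) eclipsed 9.0; NH2(240°)/H(240°) eclipsed 6.2 → 18.8 kJ/mol.
B has the lowest total (18.8 kJ/mol).

B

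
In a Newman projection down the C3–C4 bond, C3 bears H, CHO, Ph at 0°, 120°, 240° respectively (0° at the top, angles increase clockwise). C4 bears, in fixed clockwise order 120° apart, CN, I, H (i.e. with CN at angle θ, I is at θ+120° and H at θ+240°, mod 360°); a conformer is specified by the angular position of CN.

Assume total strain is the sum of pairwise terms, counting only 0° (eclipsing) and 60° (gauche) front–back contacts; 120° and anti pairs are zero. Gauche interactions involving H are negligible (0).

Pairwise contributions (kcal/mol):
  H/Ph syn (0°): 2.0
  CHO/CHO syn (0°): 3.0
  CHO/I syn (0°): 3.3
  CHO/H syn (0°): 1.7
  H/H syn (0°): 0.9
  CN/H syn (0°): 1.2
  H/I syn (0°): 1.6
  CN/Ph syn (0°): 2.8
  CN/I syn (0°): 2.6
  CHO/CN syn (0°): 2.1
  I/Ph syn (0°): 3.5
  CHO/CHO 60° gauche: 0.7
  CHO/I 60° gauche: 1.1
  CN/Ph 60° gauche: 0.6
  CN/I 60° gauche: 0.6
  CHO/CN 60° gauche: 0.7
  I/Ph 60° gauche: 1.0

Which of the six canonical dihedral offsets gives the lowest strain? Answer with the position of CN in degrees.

300°

CN at 0° (eclipsed): H–CN eclipsed, CHO–I eclipsed, Ph–H eclipsed; 1.2 + 3.3 + 2.0 = 6.5 kcal/mol.
CN at 60° (staggered): CHO–CN gauche, CHO–I gauche, Ph–I gauche; 0.7 + 1.1 + 1.0 = 2.8 kcal/mol.
CN at 120° (eclipsed): H–H eclipsed, CHO–CN eclipsed, Ph–I eclipsed; 0.9 + 2.1 + 3.5 = 6.5 kcal/mol.
CN at 180° (staggered): CHO–CN gauche, Ph–CN gauche, Ph–I gauche; 0.7 + 0.6 + 1.0 = 2.3 kcal/mol.
CN at 240° (eclipsed): H–I eclipsed, CHO–H eclipsed, Ph–CN eclipsed; 1.6 + 1.7 + 2.8 = 6.1 kcal/mol.
CN at 300° (staggered): CHO–I gauche, Ph–CN gauche; 1.1 + 0.6 = 1.7 kcal/mol.
The minimum (1.7 kcal/mol) occurs with CN at 300°.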